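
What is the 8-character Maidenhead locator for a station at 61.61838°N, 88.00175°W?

EP51xo98

Offset from 180°W / 90°S: lon 91.99825°, lat 151.61838°.
Field: lon ⌊91.99825/20⌋ = 4 → E; lat ⌊151.61838/10⌋ = 15 → P.
Square: lon ⌊11.99825/2⌋ = 5; lat ⌊1.61838/1⌋ = 1.
Subsquare: lon ⌊1.99825/0.0833333⌋ = 23 → x; lat ⌊0.61838/0.0416667⌋ = 14 → o.
Extended square: lon ⌊0.08158/0.00833333⌋ = 9; lat ⌊0.03505/0.00416667⌋ = 8.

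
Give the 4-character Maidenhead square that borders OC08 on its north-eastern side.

OC19

Longitude square 0; +1 → 1.
Latitude square 8; +1 → 9.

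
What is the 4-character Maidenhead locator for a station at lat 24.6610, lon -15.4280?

Add 180° to longitude and 90° to latitude: 164.57, 114.66.
Field (20°×10°, letters A–R): lon ⌊164.57/20⌋ = 8 → I; lat ⌊114.66/10⌋ = 11 → L.
Square (2°×1°, digits 0–9): lon ⌊4.57/2⌋ = 2; lat ⌊4.66/1⌋ = 4.

IL24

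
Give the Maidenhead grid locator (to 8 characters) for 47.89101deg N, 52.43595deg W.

GN37sv73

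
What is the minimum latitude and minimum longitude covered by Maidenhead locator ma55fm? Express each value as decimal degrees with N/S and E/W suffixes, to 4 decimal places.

Field M=12, A=0: +12·20° lon, +0·10° lat → SW at lon 60°, lat -90°.
Square 5, 5: +5·2° lon, +5·1° lat → SW at lon 70°, lat -85°.
Subsquare f=5, m=12: +5·0.0833333° lon, +12·0.0416667° lat → SW at lon 70.4167°, lat -84.5°.
latitude 84.5000° S, longitude 70.4167° E.

84.5000° S, 70.4167° E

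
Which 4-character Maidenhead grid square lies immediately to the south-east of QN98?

Longitude square 9; +1 → 10, wraps to 0, carry into field.
Longitude field Q = 16; +1 → 17 = R.
Latitude square 8; −1 → 7.

RN07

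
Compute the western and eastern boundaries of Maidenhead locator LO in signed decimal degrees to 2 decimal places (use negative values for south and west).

Field L=11, O=14: +11·20° lon, +14·10° lat → SW at lon 40°, lat 50°.
Cell spans 20° lon × 10° lat.
west 40.00, east 60.00.

40.00, 60.00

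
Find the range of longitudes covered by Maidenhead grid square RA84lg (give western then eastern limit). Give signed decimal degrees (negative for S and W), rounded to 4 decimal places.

176.9167, 177.0000

Field R=17, A=0: +17·20° lon, +0·10° lat → SW at lon 160°, lat -90°.
Square 8, 4: +8·2° lon, +4·1° lat → SW at lon 176°, lat -86°.
Subsquare l=11, g=6: +11·0.0833333° lon, +6·0.0416667° lat → SW at lon 176.917°, lat -85.75°.
Cell spans 0.0833333° lon × 0.0416667° lat.
west 176.9167, east 177.0000.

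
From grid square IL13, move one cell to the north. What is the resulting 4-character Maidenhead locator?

IL14

Latitude square 3; +1 → 4.
The longitude characters are unchanged.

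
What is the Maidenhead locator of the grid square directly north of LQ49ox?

Latitude subsquare x = 23; +1 → 24, wraps to 0 = a, carry into square.
Latitude square 9; +1 → 10, wraps to 0, carry into field.
Latitude field Q = 16; +1 → 17 = R.
The longitude characters are unchanged.

LR40oa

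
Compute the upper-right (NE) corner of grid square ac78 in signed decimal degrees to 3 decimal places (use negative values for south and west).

Field A=0, C=2: +0·20° lon, +2·10° lat → SW at lon -180°, lat -70°.
Square 7, 8: +7·2° lon, +8·1° lat → SW at lon -166°, lat -62°.
Cell spans 2° lon × 1° lat. NE corner is SW corner plus one full cell.
latitude -61.000, longitude -164.000.

-61.000, -164.000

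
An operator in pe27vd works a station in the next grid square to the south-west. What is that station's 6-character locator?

Longitude subsquare v = 21; −1 → 20 = u.
Latitude subsquare d = 3; −1 → 2 = c.

PE27uc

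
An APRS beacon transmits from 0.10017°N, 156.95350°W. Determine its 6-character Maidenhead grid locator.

BJ10mc

Offset from 180°W / 90°S: lon 23.0465°, lat 90.1002°.
Field: lon ⌊23.0465/20⌋ = 1 → B; lat ⌊90.1002/10⌋ = 9 → J.
Square: lon ⌊3.0465/2⌋ = 1; lat ⌊0.1002/1⌋ = 0.
Subsquare: lon ⌊1.0465/0.0833333⌋ = 12 → m; lat ⌊0.1002/0.0416667⌋ = 2 → c.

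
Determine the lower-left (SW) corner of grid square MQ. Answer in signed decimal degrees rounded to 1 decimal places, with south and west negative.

Field M=12, Q=16: +12·20° lon, +16·10° lat → SW at lon 60°, lat 70°.
latitude 70.0, longitude 60.0.

70.0, 60.0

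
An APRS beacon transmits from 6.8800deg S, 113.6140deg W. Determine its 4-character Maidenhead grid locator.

DI33

Offset from 180°W / 90°S: lon 66.39°, lat 83.12°.
Field: lon ⌊66.39/20⌋ = 3 → D; lat ⌊83.12/10⌋ = 8 → I.
Square: lon ⌊6.39/2⌋ = 3; lat ⌊3.12/1⌋ = 3.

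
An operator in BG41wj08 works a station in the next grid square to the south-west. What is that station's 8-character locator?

BG41vj97

Longitude extended square 0; −1 → -1, wraps to 9, carry into subsquare.
Longitude subsquare w = 22; −1 → 21 = v.
Latitude extended square 8; −1 → 7.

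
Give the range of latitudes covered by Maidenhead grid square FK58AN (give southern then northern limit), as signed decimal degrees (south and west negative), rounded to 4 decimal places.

Field F=5, K=10: +5·20° lon, +10·10° lat → SW at lon -80°, lat 10°.
Square 5, 8: +5·2° lon, +8·1° lat → SW at lon -70°, lat 18°.
Subsquare a=0, n=13: +0·0.0833333° lon, +13·0.0416667° lat → SW at lon -70°, lat 18.5417°.
Cell spans 0.0833333° lon × 0.0416667° lat.
south 18.5417, north 18.5833.

18.5417, 18.5833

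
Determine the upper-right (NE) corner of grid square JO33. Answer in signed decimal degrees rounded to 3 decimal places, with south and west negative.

54.000, 8.000

Field J=9, O=14: +9·20° lon, +14·10° lat → SW at lon 0°, lat 50°.
Square 3, 3: +3·2° lon, +3·1° lat → SW at lon 6°, lat 53°.
Cell spans 2° lon × 1° lat. NE corner is SW corner plus one full cell.
latitude 54.000, longitude 8.000.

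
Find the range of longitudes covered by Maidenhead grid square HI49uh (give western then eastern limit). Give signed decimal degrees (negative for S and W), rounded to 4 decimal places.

Field H=7, I=8: +7·20° lon, +8·10° lat → SW at lon -40°, lat -10°.
Square 4, 9: +4·2° lon, +9·1° lat → SW at lon -32°, lat -1°.
Subsquare u=20, h=7: +20·0.0833333° lon, +7·0.0416667° lat → SW at lon -30.3333°, lat -0.708333°.
Cell spans 0.0833333° lon × 0.0416667° lat.
west -30.3333, east -30.2500.

-30.3333, -30.2500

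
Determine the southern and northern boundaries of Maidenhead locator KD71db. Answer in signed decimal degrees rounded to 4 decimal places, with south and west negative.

Field K=10, D=3: +10·20° lon, +3·10° lat → SW at lon 20°, lat -60°.
Square 7, 1: +7·2° lon, +1·1° lat → SW at lon 34°, lat -59°.
Subsquare d=3, b=1: +3·0.0833333° lon, +1·0.0416667° lat → SW at lon 34.25°, lat -58.9583°.
Cell spans 0.0833333° lon × 0.0416667° lat.
south -58.9583, north -58.9167.

-58.9583, -58.9167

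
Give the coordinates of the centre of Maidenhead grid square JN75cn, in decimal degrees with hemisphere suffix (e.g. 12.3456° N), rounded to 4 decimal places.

Field J=9, N=13: +9·20° lon, +13·10° lat → SW at lon 0°, lat 40°.
Square 7, 5: +7·2° lon, +5·1° lat → SW at lon 14°, lat 45°.
Subsquare c=2, n=13: +2·0.0833333° lon, +13·0.0416667° lat → SW at lon 14.1667°, lat 45.5417°.
Cell spans 0.0833333° lon × 0.0416667° lat. Centre is SW corner plus half of each.
latitude 45.5625° N, longitude 14.2083° E.

45.5625° N, 14.2083° E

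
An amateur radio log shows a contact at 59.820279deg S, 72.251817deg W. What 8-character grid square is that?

FD30ue93

Add 180° to longitude and 90° to latitude: 107.74818, 30.17972.
Field: 107.74818/20 → 5 → F, 30.17972/10 → 3 → D; chars FD.
Square: 7.74818/2 → 3, 0.17972/1 → 0; chars 30.
Subsquare: 1.74818/0.0833333 → 20 → u, 0.17972/0.0416667 → 4 → e; chars ue.
Extended square: 0.08152/0.00833333 → 9, 0.01305/0.00416667 → 3; chars 93.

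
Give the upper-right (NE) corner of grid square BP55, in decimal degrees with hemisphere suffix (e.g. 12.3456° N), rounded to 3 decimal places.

66.000° N, 148.000° W

Field B=1, P=15: +1·20° lon, +15·10° lat → SW at lon -160°, lat 60°.
Square 5, 5: +5·2° lon, +5·1° lat → SW at lon -150°, lat 65°.
Cell spans 2° lon × 1° lat. NE corner is SW corner plus one full cell.
latitude 66.000° N, longitude 148.000° W.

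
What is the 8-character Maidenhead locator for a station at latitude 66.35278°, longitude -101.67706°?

DP96di84

Add 180° to longitude and 90° to latitude: 78.32294, 156.35278.
Field: 78.32294/20 → 3 → D, 156.35278/10 → 15 → P; chars DP.
Square: 18.32294/2 → 9, 6.35278/1 → 6; chars 96.
Subsquare: 0.32294/0.0833333 → 3 → d, 0.35278/0.0416667 → 8 → i; chars di.
Extended square: 0.07294/0.00833333 → 8, 0.01945/0.00416667 → 4; chars 84.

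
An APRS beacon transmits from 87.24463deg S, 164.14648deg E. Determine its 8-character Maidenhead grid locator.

RA22bs71

Offset from 180°W / 90°S: lon 344.14648°, lat 2.75537°.
Field (20°×10°, letters A–R): 344.14648/20 → 17 → R, 2.75537/10 → 0 → A; chars RA.
Square (2°×1°, digits 0–9): 4.14648/2 → 2, 2.75537/1 → 2; chars 22.
Subsquare (5′×2.5′, letters a–x): 0.14648/0.0833333 → 1 → b, 0.75537/0.0416667 → 18 → s; chars bs.
Extended square (30″×15″, digits 0–9): 0.06315/0.00833333 → 7, 0.00537/0.00416667 → 1; chars 71.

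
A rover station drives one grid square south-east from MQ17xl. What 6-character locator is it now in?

MQ27ak

Longitude subsquare x = 23; +1 → 24, wraps to 0 = a, carry into square.
Longitude square 1; +1 → 2.
Latitude subsquare l = 11; −1 → 10 = k.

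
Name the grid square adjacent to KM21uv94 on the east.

KM21vv04

Longitude extended square 9; +1 → 10, wraps to 0, carry into subsquare.
Longitude subsquare u = 20; +1 → 21 = v.
The latitude characters are unchanged.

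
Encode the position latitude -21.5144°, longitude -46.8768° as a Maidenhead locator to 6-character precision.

GG68nl

Shift to the Maidenhead origin (180°W, 90°S): lon 133.1232, lat 68.4856.
Field: lon ⌊133.1232/20⌋ = 6 → G; lat ⌊68.4856/10⌋ = 6 → G.
Square: lon ⌊13.1232/2⌋ = 6; lat ⌊8.4856/1⌋ = 8.
Subsquare: lon ⌊1.1232/0.0833333⌋ = 13 → n; lat ⌊0.4856/0.0416667⌋ = 11 → l.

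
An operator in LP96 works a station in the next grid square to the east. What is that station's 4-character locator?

MP06

Longitude square 9; +1 → 10, wraps to 0, carry into field.
Longitude field L = 11; +1 → 12 = M.
The latitude characters are unchanged.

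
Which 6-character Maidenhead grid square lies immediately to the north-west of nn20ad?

NN10xe

Longitude subsquare a = 0; −1 → -1, wraps to 23 = x, carry into square.
Longitude square 2; −1 → 1.
Latitude subsquare d = 3; +1 → 4 = e.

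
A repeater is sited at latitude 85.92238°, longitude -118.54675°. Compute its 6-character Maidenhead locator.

DR05rw

Add 180° to longitude and 90° to latitude: 61.4532, 175.9224.
Field: lon ⌊61.4532/20⌋ = 3 → D; lat ⌊175.9224/10⌋ = 17 → R.
Square: lon ⌊1.4532/2⌋ = 0; lat ⌊5.9224/1⌋ = 5.
Subsquare: lon ⌊1.4532/0.0833333⌋ = 17 → r; lat ⌊0.9224/0.0416667⌋ = 22 → w.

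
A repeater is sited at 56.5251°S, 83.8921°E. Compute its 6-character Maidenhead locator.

ND13wl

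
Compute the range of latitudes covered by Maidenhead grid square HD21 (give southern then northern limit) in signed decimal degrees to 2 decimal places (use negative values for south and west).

Field H=7, D=3: +7·20° lon, +3·10° lat → SW at lon -40°, lat -60°.
Square 2, 1: +2·2° lon, +1·1° lat → SW at lon -36°, lat -59°.
Cell spans 2° lon × 1° lat.
south -59.00, north -58.00.

-59.00, -58.00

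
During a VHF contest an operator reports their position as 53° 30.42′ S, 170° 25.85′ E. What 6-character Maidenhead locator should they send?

RD56fl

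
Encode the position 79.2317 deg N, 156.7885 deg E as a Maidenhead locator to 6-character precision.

QQ89jf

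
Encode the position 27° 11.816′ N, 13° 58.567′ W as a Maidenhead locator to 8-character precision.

Offset from 180°W / 90°S: lon 166.02388°, lat 117.19693°.
Field (20°×10°, letters A–R): 166.02388/20 → 8 → I, 117.19693/10 → 11 → L; chars IL.
Square (2°×1°, digits 0–9): 6.02388/2 → 3, 7.19693/1 → 7; chars 37.
Subsquare (5′×2.5′, letters a–x): 0.02388/0.0833333 → 0 → a, 0.19693/0.0416667 → 4 → e; chars ae.
Extended square (30″×15″, digits 0–9): 0.02388/0.00833333 → 2, 0.03027/0.00416667 → 7; chars 27.

IL37ae27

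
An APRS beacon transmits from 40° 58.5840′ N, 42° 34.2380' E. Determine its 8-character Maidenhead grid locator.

Shift to the Maidenhead origin (180°W, 90°S): lon 222.57063, lat 130.97640.
Field (20°×10°, letters A–R): lon ⌊222.57063/20⌋ = 11 → L; lat ⌊130.97640/10⌋ = 13 → N.
Square (2°×1°, digits 0–9): lon ⌊2.57063/2⌋ = 1; lat ⌊0.97640/1⌋ = 0.
Subsquare (5′×2.5′, letters a–x): lon ⌊0.57063/0.0833333⌋ = 6 → g; lat ⌊0.97640/0.0416667⌋ = 23 → x.
Extended square (30″×15″, digits 0–9): lon ⌊0.07063/0.00833333⌋ = 8; lat ⌊0.01807/0.00416667⌋ = 4.

LN10gx84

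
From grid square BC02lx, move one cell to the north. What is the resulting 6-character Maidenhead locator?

BC03la

Latitude subsquare x = 23; +1 → 24, wraps to 0 = a, carry into square.
Latitude square 2; +1 → 3.
The longitude characters are unchanged.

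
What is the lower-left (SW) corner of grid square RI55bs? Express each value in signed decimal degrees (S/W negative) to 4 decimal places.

Field R=17, I=8: +17·20° lon, +8·10° lat → SW at lon 160°, lat -10°.
Square 5, 5: +5·2° lon, +5·1° lat → SW at lon 170°, lat -5°.
Subsquare b=1, s=18: +1·0.0833333° lon, +18·0.0416667° lat → SW at lon 170.083°, lat -4.25°.
latitude -4.2500, longitude 170.0833.

-4.2500, 170.0833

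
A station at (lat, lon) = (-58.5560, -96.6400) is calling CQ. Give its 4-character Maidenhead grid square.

ED11

Shift to the Maidenhead origin (180°W, 90°S): lon 83.36, lat 31.44.
Field: lon ⌊83.36/20⌋ = 4 → E; lat ⌊31.44/10⌋ = 3 → D.
Square: lon ⌊3.36/2⌋ = 1; lat ⌊1.44/1⌋ = 1.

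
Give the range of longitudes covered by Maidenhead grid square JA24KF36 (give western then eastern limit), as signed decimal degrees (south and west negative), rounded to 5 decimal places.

4.85833, 4.86667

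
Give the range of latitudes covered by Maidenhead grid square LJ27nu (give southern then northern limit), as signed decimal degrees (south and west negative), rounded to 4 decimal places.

7.8333, 7.8750

Field L=11, J=9: +11·20° lon, +9·10° lat → SW at lon 40°, lat 0°.
Square 2, 7: +2·2° lon, +7·1° lat → SW at lon 44°, lat 7°.
Subsquare n=13, u=20: +13·0.0833333° lon, +20·0.0416667° lat → SW at lon 45.0833°, lat 7.83333°.
Cell spans 0.0833333° lon × 0.0416667° lat.
south 7.8333, north 7.8750.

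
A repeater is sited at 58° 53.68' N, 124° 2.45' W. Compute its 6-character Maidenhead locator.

CO78xv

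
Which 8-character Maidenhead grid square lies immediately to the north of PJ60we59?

Latitude extended square 9; +1 → 10, wraps to 0, carry into subsquare.
Latitude subsquare e = 4; +1 → 5 = f.
The longitude characters are unchanged.

PJ60wf50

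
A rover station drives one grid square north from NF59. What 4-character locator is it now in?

NG50

Latitude square 9; +1 → 10, wraps to 0, carry into field.
Latitude field F = 5; +1 → 6 = G.
The longitude characters are unchanged.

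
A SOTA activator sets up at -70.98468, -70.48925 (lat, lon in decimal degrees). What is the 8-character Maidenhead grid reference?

FB49sa13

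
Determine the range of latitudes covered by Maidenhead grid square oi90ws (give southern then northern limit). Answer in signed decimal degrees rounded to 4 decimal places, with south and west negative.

-9.2500, -9.2083

Field O=14, I=8: +14·20° lon, +8·10° lat → SW at lon 100°, lat -10°.
Square 9, 0: +9·2° lon, +0·1° lat → SW at lon 118°, lat -10°.
Subsquare w=22, s=18: +22·0.0833333° lon, +18·0.0416667° lat → SW at lon 119.833°, lat -9.25°.
Cell spans 0.0833333° lon × 0.0416667° lat.
south -9.2500, north -9.2083.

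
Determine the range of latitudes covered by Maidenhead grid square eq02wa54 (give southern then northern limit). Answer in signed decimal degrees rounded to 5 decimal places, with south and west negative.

72.01667, 72.02083

Field E=4, Q=16: +4·20° lon, +16·10° lat → SW at lon -100°, lat 70°.
Square 0, 2: +0·2° lon, +2·1° lat → SW at lon -100°, lat 72°.
Subsquare w=22, a=0: +22·0.0833333° lon, +0·0.0416667° lat → SW at lon -98.1667°, lat 72°.
Extended square 5, 4: +5·0.00833333° lon, +4·0.00416667° lat → SW at lon -98.125°, lat 72.0167°.
Cell spans 0.00833333° lon × 0.00416667° lat.
south 72.01667, north 72.02083.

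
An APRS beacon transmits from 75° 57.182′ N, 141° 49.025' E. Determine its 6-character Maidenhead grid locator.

Shift to the Maidenhead origin (180°W, 90°S): lon 321.8171, lat 165.9530.
Field: 321.8171/20 → 16 → Q, 165.9530/10 → 16 → Q; chars QQ.
Square: 1.8171/2 → 0, 5.9530/1 → 5; chars 05.
Subsquare: 1.8171/0.0833333 → 21 → v, 0.9530/0.0416667 → 22 → w; chars vw.

QQ05vw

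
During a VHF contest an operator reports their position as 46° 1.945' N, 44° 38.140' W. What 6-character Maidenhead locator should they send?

Offset from 180°W / 90°S: lon 135.3643°, lat 136.0324°.
Field: 135.3643/20 → 6 → G, 136.0324/10 → 13 → N; chars GN.
Square: 15.3643/2 → 7, 6.0324/1 → 6; chars 76.
Subsquare: 1.3643/0.0833333 → 16 → q, 0.0324/0.0416667 → 0 → a; chars qa.

GN76qa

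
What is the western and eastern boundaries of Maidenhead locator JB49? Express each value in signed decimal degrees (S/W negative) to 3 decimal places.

Field J=9, B=1: +9·20° lon, +1·10° lat → SW at lon 0°, lat -80°.
Square 4, 9: +4·2° lon, +9·1° lat → SW at lon 8°, lat -71°.
Cell spans 2° lon × 1° lat.
west 8.000, east 10.000.

8.000, 10.000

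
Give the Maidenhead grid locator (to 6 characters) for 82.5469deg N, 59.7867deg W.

GR02cn

Shift to the Maidenhead origin (180°W, 90°S): lon 120.2133, lat 172.5469.
Field: lon ⌊120.2133/20⌋ = 6 → G; lat ⌊172.5469/10⌋ = 17 → R.
Square: lon ⌊0.2133/2⌋ = 0; lat ⌊2.5469/1⌋ = 2.
Subsquare: lon ⌊0.2133/0.0833333⌋ = 2 → c; lat ⌊0.5469/0.0416667⌋ = 13 → n.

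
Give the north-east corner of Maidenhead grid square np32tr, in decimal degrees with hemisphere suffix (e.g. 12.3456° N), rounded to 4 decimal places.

62.7500° N, 87.6667° E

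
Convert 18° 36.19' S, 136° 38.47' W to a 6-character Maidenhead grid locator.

Add 180° to longitude and 90° to latitude: 43.3588, 71.3968.
Field: lon ⌊43.3588/20⌋ = 2 → C; lat ⌊71.3968/10⌋ = 7 → H.
Square: lon ⌊3.3588/2⌋ = 1; lat ⌊1.3968/1⌋ = 1.
Subsquare: lon ⌊1.3588/0.0833333⌋ = 16 → q; lat ⌊0.3968/0.0416667⌋ = 9 → j.

CH11qj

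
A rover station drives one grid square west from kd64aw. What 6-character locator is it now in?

Longitude subsquare a = 0; −1 → -1, wraps to 23 = x, carry into square.
Longitude square 6; −1 → 5.
The latitude characters are unchanged.

KD54xw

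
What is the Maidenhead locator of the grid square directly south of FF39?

FF38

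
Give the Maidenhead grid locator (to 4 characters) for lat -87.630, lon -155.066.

BA22

Add 180° to longitude and 90° to latitude: 24.93, 2.37.
Field: lon ⌊24.93/20⌋ = 1 → B; lat ⌊2.37/10⌋ = 0 → A.
Square: lon ⌊4.93/2⌋ = 2; lat ⌊2.37/1⌋ = 2.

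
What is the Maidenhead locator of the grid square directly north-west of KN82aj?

Longitude subsquare a = 0; −1 → -1, wraps to 23 = x, carry into square.
Longitude square 8; −1 → 7.
Latitude subsquare j = 9; +1 → 10 = k.

KN72xk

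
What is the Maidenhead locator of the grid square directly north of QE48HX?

Latitude subsquare x = 23; +1 → 24, wraps to 0 = a, carry into square.
Latitude square 8; +1 → 9.
The longitude characters are unchanged.

QE49ha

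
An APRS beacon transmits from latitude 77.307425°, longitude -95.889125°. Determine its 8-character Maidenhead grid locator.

EQ27bh33

Add 180° to longitude and 90° to latitude: 84.11087, 167.30742.
Field: lon ⌊84.11087/20⌋ = 4 → E; lat ⌊167.30742/10⌋ = 16 → Q.
Square: lon ⌊4.11087/2⌋ = 2; lat ⌊7.30742/1⌋ = 7.
Subsquare: lon ⌊0.11087/0.0833333⌋ = 1 → b; lat ⌊0.30742/0.0416667⌋ = 7 → h.
Extended square: lon ⌊0.02754/0.00833333⌋ = 3; lat ⌊0.01576/0.00416667⌋ = 3.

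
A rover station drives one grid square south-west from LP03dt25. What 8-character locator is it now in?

LP03dt14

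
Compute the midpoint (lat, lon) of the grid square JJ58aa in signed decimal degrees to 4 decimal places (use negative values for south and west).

Field J=9, J=9: +9·20° lon, +9·10° lat → SW at lon 0°, lat 0°.
Square 5, 8: +5·2° lon, +8·1° lat → SW at lon 10°, lat 8°.
Subsquare a=0, a=0: +0·0.0833333° lon, +0·0.0416667° lat → SW at lon 10°, lat 8°.
Cell spans 0.0833333° lon × 0.0416667° lat. Centre is SW corner plus half of each.
latitude 8.0208, longitude 10.0417.

8.0208, 10.0417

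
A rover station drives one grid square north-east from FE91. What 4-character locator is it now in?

Longitude square 9; +1 → 10, wraps to 0, carry into field.
Longitude field F = 5; +1 → 6 = G.
Latitude square 1; +1 → 2.

GE02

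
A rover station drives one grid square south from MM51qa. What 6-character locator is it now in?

MM50qx

Latitude subsquare a = 0; −1 → -1, wraps to 23 = x, carry into square.
Latitude square 1; −1 → 0.
The longitude characters are unchanged.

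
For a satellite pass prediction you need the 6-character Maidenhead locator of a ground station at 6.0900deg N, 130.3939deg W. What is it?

Offset from 180°W / 90°S: lon 49.6061°, lat 96.0900°.
Field: lon ⌊49.6061/20⌋ = 2 → C; lat ⌊96.0900/10⌋ = 9 → J.
Square: lon ⌊9.6061/2⌋ = 4; lat ⌊6.0900/1⌋ = 6.
Subsquare: lon ⌊1.6061/0.0833333⌋ = 19 → t; lat ⌊0.0900/0.0416667⌋ = 2 → c.

CJ46tc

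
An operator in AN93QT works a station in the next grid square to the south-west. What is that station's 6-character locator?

Longitude subsquare q = 16; −1 → 15 = p.
Latitude subsquare t = 19; −1 → 18 = s.

AN93ps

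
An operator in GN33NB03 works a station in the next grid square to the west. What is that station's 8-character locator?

GN33mb93

Longitude extended square 0; −1 → -1, wraps to 9, carry into subsquare.
Longitude subsquare n = 13; −1 → 12 = m.
The latitude characters are unchanged.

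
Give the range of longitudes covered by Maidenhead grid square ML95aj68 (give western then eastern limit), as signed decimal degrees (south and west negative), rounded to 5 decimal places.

Field M=12, L=11: +12·20° lon, +11·10° lat → SW at lon 60°, lat 20°.
Square 9, 5: +9·2° lon, +5·1° lat → SW at lon 78°, lat 25°.
Subsquare a=0, j=9: +0·0.0833333° lon, +9·0.0416667° lat → SW at lon 78°, lat 25.375°.
Extended square 6, 8: +6·0.00833333° lon, +8·0.00416667° lat → SW at lon 78.05°, lat 25.4083°.
Cell spans 0.00833333° lon × 0.00416667° lat.
west 78.05000, east 78.05833.

78.05000, 78.05833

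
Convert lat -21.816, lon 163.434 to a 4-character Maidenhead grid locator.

RG18

Offset from 180°W / 90°S: lon 343.43°, lat 68.18°.
Field: 343.43/20 → 17 → R, 68.18/10 → 6 → G; chars RG.
Square: 3.43/2 → 1, 8.18/1 → 8; chars 18.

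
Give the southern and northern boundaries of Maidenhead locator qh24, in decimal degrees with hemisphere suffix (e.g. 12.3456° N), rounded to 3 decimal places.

Field Q=16, H=7: +16·20° lon, +7·10° lat → SW at lon 140°, lat -20°.
Square 2, 4: +2·2° lon, +4·1° lat → SW at lon 144°, lat -16°.
Cell spans 2° lon × 1° lat.
south 16.000° S, north 15.000° S.

16.000° S, 15.000° S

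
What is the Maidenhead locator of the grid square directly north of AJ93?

Latitude square 3; +1 → 4.
The longitude characters are unchanged.

AJ94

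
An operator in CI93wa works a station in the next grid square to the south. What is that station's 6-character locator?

CI92wx

Latitude subsquare a = 0; −1 → -1, wraps to 23 = x, carry into square.
Latitude square 3; −1 → 2.
The longitude characters are unchanged.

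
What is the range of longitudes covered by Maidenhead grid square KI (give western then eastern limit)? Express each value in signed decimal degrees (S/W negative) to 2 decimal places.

20.00, 40.00

Field K=10, I=8: +10·20° lon, +8·10° lat → SW at lon 20°, lat -10°.
Cell spans 20° lon × 10° lat.
west 20.00, east 40.00.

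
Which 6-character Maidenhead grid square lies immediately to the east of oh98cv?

Longitude subsquare c = 2; +1 → 3 = d.
The latitude characters are unchanged.

OH98dv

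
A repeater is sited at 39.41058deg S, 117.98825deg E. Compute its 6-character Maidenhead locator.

OF80xo

Add 180° to longitude and 90° to latitude: 297.9882, 50.5894.
Field: lon ⌊297.9882/20⌋ = 14 → O; lat ⌊50.5894/10⌋ = 5 → F.
Square: lon ⌊17.9882/2⌋ = 8; lat ⌊0.5894/1⌋ = 0.
Subsquare: lon ⌊1.9882/0.0833333⌋ = 23 → x; lat ⌊0.5894/0.0416667⌋ = 14 → o.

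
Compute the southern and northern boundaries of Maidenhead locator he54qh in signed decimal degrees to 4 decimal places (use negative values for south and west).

-45.7083, -45.6667

Field H=7, E=4: +7·20° lon, +4·10° lat → SW at lon -40°, lat -50°.
Square 5, 4: +5·2° lon, +4·1° lat → SW at lon -30°, lat -46°.
Subsquare q=16, h=7: +16·0.0833333° lon, +7·0.0416667° lat → SW at lon -28.6667°, lat -45.7083°.
Cell spans 0.0833333° lon × 0.0416667° lat.
south -45.7083, north -45.6667.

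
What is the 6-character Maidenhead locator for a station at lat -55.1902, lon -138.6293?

Offset from 180°W / 90°S: lon 41.3707°, lat 34.8098°.
Field: lon ⌊41.3707/20⌋ = 2 → C; lat ⌊34.8098/10⌋ = 3 → D.
Square: lon ⌊1.3707/2⌋ = 0; lat ⌊4.8098/1⌋ = 4.
Subsquare: lon ⌊1.3707/0.0833333⌋ = 16 → q; lat ⌊0.8098/0.0416667⌋ = 19 → t.

CD04qt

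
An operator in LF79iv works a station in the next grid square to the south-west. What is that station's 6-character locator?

Longitude subsquare i = 8; −1 → 7 = h.
Latitude subsquare v = 21; −1 → 20 = u.

LF79hu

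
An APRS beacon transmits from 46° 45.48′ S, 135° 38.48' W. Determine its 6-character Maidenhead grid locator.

CE23ef

Offset from 180°W / 90°S: lon 44.3587°, lat 43.2420°.
Field: 44.3587/20 → 2 → C, 43.2420/10 → 4 → E; chars CE.
Square: 4.3587/2 → 2, 3.2420/1 → 3; chars 23.
Subsquare: 0.3587/0.0833333 → 4 → e, 0.2420/0.0416667 → 5 → f; chars ef.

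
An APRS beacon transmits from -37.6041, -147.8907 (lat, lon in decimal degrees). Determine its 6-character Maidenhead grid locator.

BF62bj

Shift to the Maidenhead origin (180°W, 90°S): lon 32.1093, lat 52.3959.
Field: 32.1093/20 → 1 → B, 52.3959/10 → 5 → F; chars BF.
Square: 12.1093/2 → 6, 2.3959/1 → 2; chars 62.
Subsquare: 0.1093/0.0833333 → 1 → b, 0.3959/0.0416667 → 9 → j; chars bj.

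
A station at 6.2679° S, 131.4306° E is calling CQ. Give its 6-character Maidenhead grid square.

PI53rr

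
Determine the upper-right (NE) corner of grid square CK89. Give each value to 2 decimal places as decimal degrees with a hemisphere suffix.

Field C=2, K=10: +2·20° lon, +10·10° lat → SW at lon -140°, lat 10°.
Square 8, 9: +8·2° lon, +9·1° lat → SW at lon -124°, lat 19°.
Cell spans 2° lon × 1° lat. NE corner is SW corner plus one full cell.
latitude 20.00° N, longitude 122.00° W.

20.00° N, 122.00° W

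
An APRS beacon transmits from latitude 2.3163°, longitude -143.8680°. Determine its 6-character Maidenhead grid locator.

BJ82bh

Offset from 180°W / 90°S: lon 36.1320°, lat 92.3163°.
Field: lon ⌊36.1320/20⌋ = 1 → B; lat ⌊92.3163/10⌋ = 9 → J.
Square: lon ⌊16.1320/2⌋ = 8; lat ⌊2.3163/1⌋ = 2.
Subsquare: lon ⌊0.1320/0.0833333⌋ = 1 → b; lat ⌊0.3163/0.0416667⌋ = 7 → h.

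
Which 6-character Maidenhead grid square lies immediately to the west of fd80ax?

Longitude subsquare a = 0; −1 → -1, wraps to 23 = x, carry into square.
Longitude square 8; −1 → 7.
The latitude characters are unchanged.

FD70xx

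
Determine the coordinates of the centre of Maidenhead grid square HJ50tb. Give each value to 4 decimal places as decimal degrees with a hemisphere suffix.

0.0625° N, 28.3750° W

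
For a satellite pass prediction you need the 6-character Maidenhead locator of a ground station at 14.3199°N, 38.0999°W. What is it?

HK04wh

Offset from 180°W / 90°S: lon 141.9001°, lat 104.3199°.
Field: lon ⌊141.9001/20⌋ = 7 → H; lat ⌊104.3199/10⌋ = 10 → K.
Square: lon ⌊1.9001/2⌋ = 0; lat ⌊4.3199/1⌋ = 4.
Subsquare: lon ⌊1.9001/0.0833333⌋ = 22 → w; lat ⌊0.3199/0.0416667⌋ = 7 → h.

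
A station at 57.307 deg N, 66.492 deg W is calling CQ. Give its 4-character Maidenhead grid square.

Offset from 180°W / 90°S: lon 113.51°, lat 147.31°.
Field: lon ⌊113.51/20⌋ = 5 → F; lat ⌊147.31/10⌋ = 14 → O.
Square: lon ⌊13.51/2⌋ = 6; lat ⌊7.31/1⌋ = 7.

FO67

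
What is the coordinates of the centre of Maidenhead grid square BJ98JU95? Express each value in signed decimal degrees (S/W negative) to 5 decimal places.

8.85625, -141.17083

Field B=1, J=9: +1·20° lon, +9·10° lat → SW at lon -160°, lat 0°.
Square 9, 8: +9·2° lon, +8·1° lat → SW at lon -142°, lat 8°.
Subsquare j=9, u=20: +9·0.0833333° lon, +20·0.0416667° lat → SW at lon -141.25°, lat 8.83333°.
Extended square 9, 5: +9·0.00833333° lon, +5·0.00416667° lat → SW at lon -141.175°, lat 8.85417°.
Cell spans 0.00833333° lon × 0.00416667° lat. Centre is SW corner plus half of each.
latitude 8.85625, longitude -141.17083.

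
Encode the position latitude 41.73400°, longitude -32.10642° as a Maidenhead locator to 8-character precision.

Offset from 180°W / 90°S: lon 147.89358°, lat 131.73400°.
Field (20°×10°, letters A–R): 147.89358/20 → 7 → H, 131.73400/10 → 13 → N; chars HN.
Square (2°×1°, digits 0–9): 7.89358/2 → 3, 1.73400/1 → 1; chars 31.
Subsquare (5′×2.5′, letters a–x): 1.89358/0.0833333 → 22 → w, 0.73400/0.0416667 → 17 → r; chars wr.
Extended square (30″×15″, digits 0–9): 0.06025/0.00833333 → 7, 0.02567/0.00416667 → 6; chars 76.

HN31wr76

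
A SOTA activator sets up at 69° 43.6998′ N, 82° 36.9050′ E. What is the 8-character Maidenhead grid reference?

Shift to the Maidenhead origin (180°W, 90°S): lon 262.61508, lat 159.72833.
Field (20°×10°, letters A–R): 262.61508/20 → 13 → N, 159.72833/10 → 15 → P; chars NP.
Square (2°×1°, digits 0–9): 2.61508/2 → 1, 9.72833/1 → 9; chars 19.
Subsquare (5′×2.5′, letters a–x): 0.61508/0.0833333 → 7 → h, 0.72833/0.0416667 → 17 → r; chars hr.
Extended square (30″×15″, digits 0–9): 0.03175/0.00833333 → 3, 0.02000/0.00416667 → 4; chars 34.

NP19hr34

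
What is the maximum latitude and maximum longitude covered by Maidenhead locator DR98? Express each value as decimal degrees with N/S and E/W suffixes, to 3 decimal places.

89.000° N, 100.000° W

Field D=3, R=17: +3·20° lon, +17·10° lat → SW at lon -120°, lat 80°.
Square 9, 8: +9·2° lon, +8·1° lat → SW at lon -102°, lat 88°.
Cell spans 2° lon × 1° lat. NE corner is SW corner plus one full cell.
latitude 89.000° N, longitude 100.000° W.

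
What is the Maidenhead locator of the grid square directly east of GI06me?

Longitude subsquare m = 12; +1 → 13 = n.
The latitude characters are unchanged.

GI06ne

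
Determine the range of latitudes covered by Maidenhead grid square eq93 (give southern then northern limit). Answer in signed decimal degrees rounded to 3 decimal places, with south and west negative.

Field E=4, Q=16: +4·20° lon, +16·10° lat → SW at lon -100°, lat 70°.
Square 9, 3: +9·2° lon, +3·1° lat → SW at lon -82°, lat 73°.
Cell spans 2° lon × 1° lat.
south 73.000, north 74.000.

73.000, 74.000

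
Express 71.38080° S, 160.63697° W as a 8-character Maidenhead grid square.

AB98qo38

Offset from 180°W / 90°S: lon 19.36303°, lat 18.61920°.
Field: lon ⌊19.36303/20⌋ = 0 → A; lat ⌊18.61920/10⌋ = 1 → B.
Square: lon ⌊19.36303/2⌋ = 9; lat ⌊8.61920/1⌋ = 8.
Subsquare: lon ⌊1.36303/0.0833333⌋ = 16 → q; lat ⌊0.61920/0.0416667⌋ = 14 → o.
Extended square: lon ⌊0.02970/0.00833333⌋ = 3; lat ⌊0.03587/0.00416667⌋ = 8.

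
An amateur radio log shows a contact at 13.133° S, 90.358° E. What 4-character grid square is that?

NH56

Offset from 180°W / 90°S: lon 270.36°, lat 76.87°.
Field: 270.36/20 → 13 → N, 76.87/10 → 7 → H; chars NH.
Square: 10.36/2 → 5, 6.87/1 → 6; chars 56.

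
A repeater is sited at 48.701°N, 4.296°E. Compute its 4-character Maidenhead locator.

JN28

Add 180° to longitude and 90° to latitude: 184.30, 138.70.
Field: 184.30/20 → 9 → J, 138.70/10 → 13 → N; chars JN.
Square: 4.30/2 → 2, 8.70/1 → 8; chars 28.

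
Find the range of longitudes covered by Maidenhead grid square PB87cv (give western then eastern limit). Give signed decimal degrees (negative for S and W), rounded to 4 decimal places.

Field P=15, B=1: +15·20° lon, +1·10° lat → SW at lon 120°, lat -80°.
Square 8, 7: +8·2° lon, +7·1° lat → SW at lon 136°, lat -73°.
Subsquare c=2, v=21: +2·0.0833333° lon, +21·0.0416667° lat → SW at lon 136.167°, lat -72.125°.
Cell spans 0.0833333° lon × 0.0416667° lat.
west 136.1667, east 136.2500.

136.1667, 136.2500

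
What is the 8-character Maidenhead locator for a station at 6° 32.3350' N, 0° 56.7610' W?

IJ96mm69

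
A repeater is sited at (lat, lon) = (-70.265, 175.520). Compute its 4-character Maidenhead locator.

RB79

Offset from 180°W / 90°S: lon 355.52°, lat 19.73°.
Field (20°×10°, letters A–R): lon ⌊355.52/20⌋ = 17 → R; lat ⌊19.73/10⌋ = 1 → B.
Square (2°×1°, digits 0–9): lon ⌊15.52/2⌋ = 7; lat ⌊9.73/1⌋ = 9.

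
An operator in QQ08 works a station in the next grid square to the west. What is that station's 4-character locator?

Longitude square 0; −1 → -1, wraps to 9, carry into field.
Longitude field Q = 16; −1 → 15 = P.
The latitude characters are unchanged.

PQ98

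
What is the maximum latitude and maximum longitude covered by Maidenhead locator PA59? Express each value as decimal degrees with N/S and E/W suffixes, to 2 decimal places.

Field P=15, A=0: +15·20° lon, +0·10° lat → SW at lon 120°, lat -90°.
Square 5, 9: +5·2° lon, +9·1° lat → SW at lon 130°, lat -81°.
Cell spans 2° lon × 1° lat. NE corner is SW corner plus one full cell.
latitude 80.00° S, longitude 132.00° E.

80.00° S, 132.00° E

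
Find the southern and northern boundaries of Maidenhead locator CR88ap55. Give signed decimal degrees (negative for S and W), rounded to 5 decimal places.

88.64583, 88.65000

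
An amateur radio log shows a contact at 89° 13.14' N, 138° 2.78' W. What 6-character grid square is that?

CR09xf

Shift to the Maidenhead origin (180°W, 90°S): lon 41.9537, lat 179.2190.
Field (20°×10°, letters A–R): lon ⌊41.9537/20⌋ = 2 → C; lat ⌊179.2190/10⌋ = 17 → R.
Square (2°×1°, digits 0–9): lon ⌊1.9537/2⌋ = 0; lat ⌊9.2190/1⌋ = 9.
Subsquare (5′×2.5′, letters a–x): lon ⌊1.9537/0.0833333⌋ = 23 → x; lat ⌊0.2190/0.0416667⌋ = 5 → f.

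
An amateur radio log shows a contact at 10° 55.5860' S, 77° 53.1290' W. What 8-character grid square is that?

FH19bb37

Add 180° to longitude and 90° to latitude: 102.11452, 79.07357.
Field (20°×10°, letters A–R): 102.11452/20 → 5 → F, 79.07357/10 → 7 → H; chars FH.
Square (2°×1°, digits 0–9): 2.11452/2 → 1, 9.07357/1 → 9; chars 19.
Subsquare (5′×2.5′, letters a–x): 0.11452/0.0833333 → 1 → b, 0.07357/0.0416667 → 1 → b; chars bb.
Extended square (30″×15″, digits 0–9): 0.03118/0.00833333 → 3, 0.03190/0.00416667 → 7; chars 37.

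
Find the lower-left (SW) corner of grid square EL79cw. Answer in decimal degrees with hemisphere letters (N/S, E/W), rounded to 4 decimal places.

Field E=4, L=11: +4·20° lon, +11·10° lat → SW at lon -100°, lat 20°.
Square 7, 9: +7·2° lon, +9·1° lat → SW at lon -86°, lat 29°.
Subsquare c=2, w=22: +2·0.0833333° lon, +22·0.0416667° lat → SW at lon -85.8333°, lat 29.9167°.
latitude 29.9167° N, longitude 85.8333° W.

29.9167° N, 85.8333° W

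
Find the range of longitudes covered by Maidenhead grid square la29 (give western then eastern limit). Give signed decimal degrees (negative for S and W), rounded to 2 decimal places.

Field L=11, A=0: +11·20° lon, +0·10° lat → SW at lon 40°, lat -90°.
Square 2, 9: +2·2° lon, +9·1° lat → SW at lon 44°, lat -81°.
Cell spans 2° lon × 1° lat.
west 44.00, east 46.00.

44.00, 46.00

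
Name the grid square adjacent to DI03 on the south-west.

Longitude square 0; −1 → -1, wraps to 9, carry into field.
Longitude field D = 3; −1 → 2 = C.
Latitude square 3; −1 → 2.

CI92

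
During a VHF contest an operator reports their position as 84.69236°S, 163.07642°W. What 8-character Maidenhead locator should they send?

AA85lh03

Add 180° to longitude and 90° to latitude: 16.92358, 5.30764.
Field: lon ⌊16.92358/20⌋ = 0 → A; lat ⌊5.30764/10⌋ = 0 → A.
Square: lon ⌊16.92358/2⌋ = 8; lat ⌊5.30764/1⌋ = 5.
Subsquare: lon ⌊0.92358/0.0833333⌋ = 11 → l; lat ⌊0.30764/0.0416667⌋ = 7 → h.
Extended square: lon ⌊0.00691/0.00833333⌋ = 0; lat ⌊0.01597/0.00416667⌋ = 3.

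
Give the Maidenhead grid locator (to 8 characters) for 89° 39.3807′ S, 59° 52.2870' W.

Offset from 180°W / 90°S: lon 120.12855°, lat 0.34365°.
Field: lon ⌊120.12855/20⌋ = 6 → G; lat ⌊0.34365/10⌋ = 0 → A.
Square: lon ⌊0.12855/2⌋ = 0; lat ⌊0.34365/1⌋ = 0.
Subsquare: lon ⌊0.12855/0.0833333⌋ = 1 → b; lat ⌊0.34365/0.0416667⌋ = 8 → i.
Extended square: lon ⌊0.04522/0.00833333⌋ = 5; lat ⌊0.01032/0.00416667⌋ = 2.

GA00bi52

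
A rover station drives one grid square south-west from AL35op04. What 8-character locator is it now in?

AL35np93

Longitude extended square 0; −1 → -1, wraps to 9, carry into subsquare.
Longitude subsquare o = 14; −1 → 13 = n.
Latitude extended square 4; −1 → 3.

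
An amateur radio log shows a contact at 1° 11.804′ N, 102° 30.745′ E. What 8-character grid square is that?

OJ11ge17

Shift to the Maidenhead origin (180°W, 90°S): lon 282.51242, lat 91.19673.
Field: lon ⌊282.51242/20⌋ = 14 → O; lat ⌊91.19673/10⌋ = 9 → J.
Square: lon ⌊2.51242/2⌋ = 1; lat ⌊1.19673/1⌋ = 1.
Subsquare: lon ⌊0.51242/0.0833333⌋ = 6 → g; lat ⌊0.19673/0.0416667⌋ = 4 → e.
Extended square: lon ⌊0.01242/0.00833333⌋ = 1; lat ⌊0.03007/0.00416667⌋ = 7.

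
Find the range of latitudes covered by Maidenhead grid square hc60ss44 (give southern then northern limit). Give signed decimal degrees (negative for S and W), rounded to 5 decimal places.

Field H=7, C=2: +7·20° lon, +2·10° lat → SW at lon -40°, lat -70°.
Square 6, 0: +6·2° lon, +0·1° lat → SW at lon -28°, lat -70°.
Subsquare s=18, s=18: +18·0.0833333° lon, +18·0.0416667° lat → SW at lon -26.5°, lat -69.25°.
Extended square 4, 4: +4·0.00833333° lon, +4·0.00416667° lat → SW at lon -26.4667°, lat -69.2333°.
Cell spans 0.00833333° lon × 0.00416667° lat.
south -69.23333, north -69.22917.

-69.23333, -69.22917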